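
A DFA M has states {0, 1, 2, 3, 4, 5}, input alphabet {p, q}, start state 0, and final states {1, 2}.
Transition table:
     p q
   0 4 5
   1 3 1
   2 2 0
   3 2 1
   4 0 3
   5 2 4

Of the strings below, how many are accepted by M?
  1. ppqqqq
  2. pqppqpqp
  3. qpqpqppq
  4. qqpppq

ppqqqq: accepted
pqppqpqp: accepted
qpqpqppq: rejected
qqpppq: rejected

2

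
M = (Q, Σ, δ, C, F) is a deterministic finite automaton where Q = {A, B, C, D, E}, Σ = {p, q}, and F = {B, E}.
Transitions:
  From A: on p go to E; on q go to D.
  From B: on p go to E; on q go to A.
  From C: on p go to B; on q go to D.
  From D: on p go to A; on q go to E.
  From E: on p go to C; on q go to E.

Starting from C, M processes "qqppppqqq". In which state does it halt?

E

C --q--> D
D --q--> E
E --p--> C
C --p--> B
B --p--> E
E --p--> C
C --q--> D
D --q--> E
E --q--> E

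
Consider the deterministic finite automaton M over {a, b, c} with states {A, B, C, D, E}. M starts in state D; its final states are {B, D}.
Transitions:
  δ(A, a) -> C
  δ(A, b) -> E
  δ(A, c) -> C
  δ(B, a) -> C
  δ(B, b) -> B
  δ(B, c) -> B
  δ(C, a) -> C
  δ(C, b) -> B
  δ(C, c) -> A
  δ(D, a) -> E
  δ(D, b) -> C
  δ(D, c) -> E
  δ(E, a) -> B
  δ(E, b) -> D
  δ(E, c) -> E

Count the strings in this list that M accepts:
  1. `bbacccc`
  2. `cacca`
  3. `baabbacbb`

`bbacccc`: rejected
`cacca`: rejected
`baabbacbb`: accepted

1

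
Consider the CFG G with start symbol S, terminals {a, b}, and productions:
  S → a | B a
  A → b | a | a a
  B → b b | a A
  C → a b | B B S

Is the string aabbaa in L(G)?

no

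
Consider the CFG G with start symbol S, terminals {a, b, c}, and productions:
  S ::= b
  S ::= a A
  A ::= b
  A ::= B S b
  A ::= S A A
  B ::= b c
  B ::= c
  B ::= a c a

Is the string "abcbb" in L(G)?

S ⇒ aA ⇒ aBSb ⇒ abcSb ⇒ abcbb

yes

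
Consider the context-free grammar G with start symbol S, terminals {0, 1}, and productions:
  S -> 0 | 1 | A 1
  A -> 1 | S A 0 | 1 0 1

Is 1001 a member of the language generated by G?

no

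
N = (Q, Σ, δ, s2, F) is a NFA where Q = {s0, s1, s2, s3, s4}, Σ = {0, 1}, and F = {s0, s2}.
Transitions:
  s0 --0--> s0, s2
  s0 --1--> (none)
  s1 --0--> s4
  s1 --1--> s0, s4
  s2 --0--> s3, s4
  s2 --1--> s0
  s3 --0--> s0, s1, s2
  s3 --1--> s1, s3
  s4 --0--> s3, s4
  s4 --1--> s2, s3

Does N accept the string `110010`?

rejected

Start: {s2}
read 1: {s0}
read 1: {}
The reachable set is empty and stays empty for the remaining 4 symbols.
Reachable ∩ accepting = {} — empty.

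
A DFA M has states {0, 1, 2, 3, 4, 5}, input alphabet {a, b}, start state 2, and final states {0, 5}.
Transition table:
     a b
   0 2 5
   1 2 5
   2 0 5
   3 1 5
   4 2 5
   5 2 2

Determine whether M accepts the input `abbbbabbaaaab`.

accepted

2 --a--> 0
0 --b--> 5
5 --b--> 2
2 --b--> 5
5 --b--> 2
2 --a--> 0
0 --b--> 5
5 --b--> 2
2 --a--> 0
0 --a--> 2
2 --a--> 0
0 --a--> 2
2 --b--> 5
End in state 5, which is an accepting state.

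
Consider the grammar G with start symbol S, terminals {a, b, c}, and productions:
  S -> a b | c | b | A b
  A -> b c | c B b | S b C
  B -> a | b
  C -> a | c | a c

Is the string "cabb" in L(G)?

S ⇒ Ab ⇒ cBbb ⇒ cabb

yes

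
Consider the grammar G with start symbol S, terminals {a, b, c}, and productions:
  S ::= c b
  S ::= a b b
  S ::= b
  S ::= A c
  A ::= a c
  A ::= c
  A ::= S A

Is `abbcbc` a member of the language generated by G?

no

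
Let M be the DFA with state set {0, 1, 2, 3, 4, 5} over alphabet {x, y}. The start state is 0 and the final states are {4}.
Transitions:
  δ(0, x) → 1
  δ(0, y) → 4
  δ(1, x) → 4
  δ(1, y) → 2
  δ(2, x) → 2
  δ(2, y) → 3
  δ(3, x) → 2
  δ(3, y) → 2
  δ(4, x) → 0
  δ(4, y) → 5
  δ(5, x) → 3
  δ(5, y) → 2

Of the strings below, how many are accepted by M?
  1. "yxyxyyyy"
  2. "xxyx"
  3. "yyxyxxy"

0

"yxyxyyyy": rejected
"xxyx": rejected
"yyxyxxy": rejected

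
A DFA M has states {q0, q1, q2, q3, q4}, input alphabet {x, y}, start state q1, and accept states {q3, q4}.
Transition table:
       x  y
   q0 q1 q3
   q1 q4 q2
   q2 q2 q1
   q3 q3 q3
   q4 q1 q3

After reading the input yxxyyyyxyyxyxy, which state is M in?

q3

q1 --y--> q2
q2 --x--> q2
q2 --x--> q2
q2 --y--> q1
q1 --y--> q2
q2 --y--> q1
q1 --y--> q2
q2 --x--> q2
q2 --y--> q1
q1 --y--> q2
q2 --x--> q2
q2 --y--> q1
q1 --x--> q4
q4 --y--> q3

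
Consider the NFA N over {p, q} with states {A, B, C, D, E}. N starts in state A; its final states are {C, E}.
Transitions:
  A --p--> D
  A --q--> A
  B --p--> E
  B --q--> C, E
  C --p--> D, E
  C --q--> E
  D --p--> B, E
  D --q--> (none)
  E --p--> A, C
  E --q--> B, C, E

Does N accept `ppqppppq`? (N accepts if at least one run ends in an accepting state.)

Start: {A}
read p: {D}
read p: {B, E}
read q: {B, C, E}
read p: {A, C, D, E}
read p: {A, B, C, D, E}
read p: {A, B, C, D, E}
read p: {A, B, C, D, E}
read q: {A, B, C, E}
Reachable ∩ accepting = {C, E} — nonempty.

accepted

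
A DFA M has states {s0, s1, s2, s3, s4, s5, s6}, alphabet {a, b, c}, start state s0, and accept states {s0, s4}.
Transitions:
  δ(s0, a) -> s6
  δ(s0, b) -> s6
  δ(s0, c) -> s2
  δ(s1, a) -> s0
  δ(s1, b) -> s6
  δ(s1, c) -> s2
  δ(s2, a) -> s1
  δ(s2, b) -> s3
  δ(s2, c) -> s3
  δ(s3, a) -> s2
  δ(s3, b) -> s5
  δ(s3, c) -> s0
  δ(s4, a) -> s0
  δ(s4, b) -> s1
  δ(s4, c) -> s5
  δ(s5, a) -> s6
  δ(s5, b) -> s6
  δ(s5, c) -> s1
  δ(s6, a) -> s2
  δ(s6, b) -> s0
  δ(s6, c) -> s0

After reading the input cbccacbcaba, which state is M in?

s0 --c--> s2
s2 --b--> s3
s3 --c--> s0
s0 --c--> s2
s2 --a--> s1
s1 --c--> s2
s2 --b--> s3
s3 --c--> s0
s0 --a--> s6
s6 --b--> s0
s0 --a--> s6

s6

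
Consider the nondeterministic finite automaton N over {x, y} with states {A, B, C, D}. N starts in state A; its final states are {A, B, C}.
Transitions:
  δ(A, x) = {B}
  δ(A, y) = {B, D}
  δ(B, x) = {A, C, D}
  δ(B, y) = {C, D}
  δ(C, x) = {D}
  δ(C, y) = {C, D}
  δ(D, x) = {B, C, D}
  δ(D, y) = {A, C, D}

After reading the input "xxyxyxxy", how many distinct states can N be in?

Start: {A}
read x: {B}
read x: {A, C, D}
read y: {A, B, C, D}
read x: {A, B, C, D}
read y: {A, B, C, D}
read x: {A, B, C, D}
read x: {A, B, C, D}
read y: {A, B, C, D}
Final reachable set {A, B, C, D} has 4 states.

4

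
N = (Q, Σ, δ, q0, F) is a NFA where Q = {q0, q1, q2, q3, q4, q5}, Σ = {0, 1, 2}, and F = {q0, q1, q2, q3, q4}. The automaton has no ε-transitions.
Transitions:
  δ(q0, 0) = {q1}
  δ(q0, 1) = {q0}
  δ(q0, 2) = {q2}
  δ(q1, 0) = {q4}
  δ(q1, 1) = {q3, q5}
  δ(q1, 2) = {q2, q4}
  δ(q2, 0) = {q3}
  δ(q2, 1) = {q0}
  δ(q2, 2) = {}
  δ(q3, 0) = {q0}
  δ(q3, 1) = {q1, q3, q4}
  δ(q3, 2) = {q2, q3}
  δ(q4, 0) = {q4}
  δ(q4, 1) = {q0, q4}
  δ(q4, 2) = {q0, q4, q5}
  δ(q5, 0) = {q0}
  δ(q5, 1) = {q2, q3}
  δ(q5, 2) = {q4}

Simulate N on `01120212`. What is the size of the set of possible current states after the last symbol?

5

Start: {q0}
read 0: {q1}
read 1: {q3, q5}
read 1: {q1, q2, q3, q4}
read 2: {q0, q2, q3, q4, q5}
read 0: {q0, q1, q3, q4}
read 2: {q0, q2, q3, q4, q5}
read 1: {q0, q1, q2, q3, q4}
read 2: {q0, q2, q3, q4, q5}
Final reachable set {q0, q2, q3, q4, q5} has 5 states.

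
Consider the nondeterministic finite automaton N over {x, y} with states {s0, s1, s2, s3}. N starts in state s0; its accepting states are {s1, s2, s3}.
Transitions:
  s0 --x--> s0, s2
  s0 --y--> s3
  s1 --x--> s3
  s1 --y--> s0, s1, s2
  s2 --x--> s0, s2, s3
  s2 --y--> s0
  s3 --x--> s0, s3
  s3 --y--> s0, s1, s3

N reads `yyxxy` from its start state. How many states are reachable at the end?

Start: {s0}
read y: {s3}
read y: {s0, s1, s3}
read x: {s0, s2, s3}
read x: {s0, s2, s3}
read y: {s0, s1, s3}
Final reachable set {s0, s1, s3} has 3 states.

3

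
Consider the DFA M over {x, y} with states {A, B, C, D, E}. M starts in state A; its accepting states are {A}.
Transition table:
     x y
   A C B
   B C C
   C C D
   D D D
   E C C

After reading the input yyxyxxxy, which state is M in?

D

A --y--> B
B --y--> C
C --x--> C
C --y--> D
D --x--> D
D --x--> D
D --x--> D
D --y--> D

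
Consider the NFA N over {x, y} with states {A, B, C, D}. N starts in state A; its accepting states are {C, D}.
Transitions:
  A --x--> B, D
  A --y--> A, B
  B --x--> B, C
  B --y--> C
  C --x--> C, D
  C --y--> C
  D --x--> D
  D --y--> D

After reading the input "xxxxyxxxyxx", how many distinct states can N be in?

2

Start: {A}
read x: {B, D}
read x: {B, C, D}
read x: {B, C, D}
read x: {B, C, D}
read y: {C, D}
read x: {C, D}
read x: {C, D}
read x: {C, D}
read y: {C, D}
read x: {C, D}
read x: {C, D}
Final reachable set {C, D} has 2 states.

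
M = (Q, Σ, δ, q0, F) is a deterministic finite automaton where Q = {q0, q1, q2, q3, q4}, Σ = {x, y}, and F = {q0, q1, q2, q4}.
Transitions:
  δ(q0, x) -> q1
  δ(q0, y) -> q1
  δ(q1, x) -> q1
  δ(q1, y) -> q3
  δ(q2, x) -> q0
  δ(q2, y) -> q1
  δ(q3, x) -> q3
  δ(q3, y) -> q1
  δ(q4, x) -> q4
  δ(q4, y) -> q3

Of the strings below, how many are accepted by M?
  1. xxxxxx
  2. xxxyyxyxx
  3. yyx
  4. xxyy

xxxxxx: accepted
xxxyyxyxx: rejected
yyx: rejected
xxyy: accepted

2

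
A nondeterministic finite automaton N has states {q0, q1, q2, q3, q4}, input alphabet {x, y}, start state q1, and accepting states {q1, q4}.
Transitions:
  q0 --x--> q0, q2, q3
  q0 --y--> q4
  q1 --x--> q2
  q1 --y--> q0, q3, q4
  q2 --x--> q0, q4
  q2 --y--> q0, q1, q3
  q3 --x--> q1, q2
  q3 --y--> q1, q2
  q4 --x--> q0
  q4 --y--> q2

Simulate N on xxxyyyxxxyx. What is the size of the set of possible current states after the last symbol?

Start: {q1}
read x: {q2}
read x: {q0, q4}
read x: {q0, q2, q3}
read y: {q0, q1, q2, q3, q4}
read y: {q0, q1, q2, q3, q4}
read y: {q0, q1, q2, q3, q4}
read x: {q0, q1, q2, q3, q4}
read x: {q0, q1, q2, q3, q4}
read x: {q0, q1, q2, q3, q4}
read y: {q0, q1, q2, q3, q4}
read x: {q0, q1, q2, q3, q4}
Final reachable set {q0, q1, q2, q3, q4} has 5 states.

5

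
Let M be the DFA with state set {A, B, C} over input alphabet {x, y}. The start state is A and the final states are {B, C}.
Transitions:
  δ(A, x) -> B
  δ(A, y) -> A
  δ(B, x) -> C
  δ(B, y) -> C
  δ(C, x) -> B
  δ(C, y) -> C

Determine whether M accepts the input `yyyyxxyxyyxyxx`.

A --y--> A
A --y--> A
A --y--> A
A --y--> A
A --x--> B
B --x--> C
C --y--> C
C --x--> B
B --y--> C
C --y--> C
C --x--> B
B --y--> C
C --x--> B
B --x--> C
End in state C, which is an accepting state.

accepted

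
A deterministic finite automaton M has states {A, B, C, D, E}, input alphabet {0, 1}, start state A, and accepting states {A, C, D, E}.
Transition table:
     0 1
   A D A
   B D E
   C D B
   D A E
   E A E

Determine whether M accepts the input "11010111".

accepted

A --1--> A
A --1--> A
A --0--> D
D --1--> E
E --0--> A
A --1--> A
A --1--> A
A --1--> A
End in state A, which is an accepting state.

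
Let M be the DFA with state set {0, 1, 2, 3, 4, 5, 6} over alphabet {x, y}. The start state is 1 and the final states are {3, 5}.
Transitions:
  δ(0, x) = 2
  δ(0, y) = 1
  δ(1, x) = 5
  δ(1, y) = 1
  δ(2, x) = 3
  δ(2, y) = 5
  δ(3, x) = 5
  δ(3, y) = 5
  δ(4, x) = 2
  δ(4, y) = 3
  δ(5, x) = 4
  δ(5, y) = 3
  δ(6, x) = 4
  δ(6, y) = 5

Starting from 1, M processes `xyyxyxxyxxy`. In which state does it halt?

3

1 --x--> 5
5 --y--> 3
3 --y--> 5
5 --x--> 4
4 --y--> 3
3 --x--> 5
5 --x--> 4
4 --y--> 3
3 --x--> 5
5 --x--> 4
4 --y--> 3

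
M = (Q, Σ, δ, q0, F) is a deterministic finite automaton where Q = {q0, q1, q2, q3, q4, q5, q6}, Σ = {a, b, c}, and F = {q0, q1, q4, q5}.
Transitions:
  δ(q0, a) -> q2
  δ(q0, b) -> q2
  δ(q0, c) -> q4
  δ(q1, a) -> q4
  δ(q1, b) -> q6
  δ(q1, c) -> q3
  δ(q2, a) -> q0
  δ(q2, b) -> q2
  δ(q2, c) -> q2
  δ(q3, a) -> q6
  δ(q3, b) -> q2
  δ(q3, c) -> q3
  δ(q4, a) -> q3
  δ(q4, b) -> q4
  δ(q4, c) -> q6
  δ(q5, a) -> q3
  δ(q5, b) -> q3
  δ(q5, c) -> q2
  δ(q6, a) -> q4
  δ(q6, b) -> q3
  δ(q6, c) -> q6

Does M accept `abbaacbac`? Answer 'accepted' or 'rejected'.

q0 --a--> q2
q2 --b--> q2
q2 --b--> q2
q2 --a--> q0
q0 --a--> q2
q2 --c--> q2
q2 --b--> q2
q2 --a--> q0
q0 --c--> q4
End in state q4, which is an accepting state.

accepted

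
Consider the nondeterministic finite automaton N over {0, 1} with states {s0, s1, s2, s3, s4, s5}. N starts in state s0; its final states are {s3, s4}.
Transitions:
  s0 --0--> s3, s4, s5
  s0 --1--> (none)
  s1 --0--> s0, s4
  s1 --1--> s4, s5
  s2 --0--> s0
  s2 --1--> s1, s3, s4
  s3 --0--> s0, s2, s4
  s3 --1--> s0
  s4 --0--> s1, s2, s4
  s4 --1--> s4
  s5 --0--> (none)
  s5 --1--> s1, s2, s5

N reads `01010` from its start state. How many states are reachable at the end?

6

Start: {s0}
read 0: {s3, s4, s5}
read 1: {s0, s1, s2, s4, s5}
read 0: {s0, s1, s2, s3, s4, s5}
read 1: {s0, s1, s2, s3, s4, s5}
read 0: {s0, s1, s2, s3, s4, s5}
Final reachable set {s0, s1, s2, s3, s4, s5} has 6 states.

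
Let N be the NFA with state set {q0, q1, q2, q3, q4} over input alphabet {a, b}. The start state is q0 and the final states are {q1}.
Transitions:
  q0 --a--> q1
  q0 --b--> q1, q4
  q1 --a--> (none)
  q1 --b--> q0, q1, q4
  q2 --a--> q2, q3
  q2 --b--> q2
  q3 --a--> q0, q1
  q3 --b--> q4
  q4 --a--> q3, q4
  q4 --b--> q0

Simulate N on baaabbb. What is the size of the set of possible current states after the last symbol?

Start: {q0}
read b: {q1, q4}
read a: {q3, q4}
read a: {q0, q1, q3, q4}
read a: {q0, q1, q3, q4}
read b: {q0, q1, q4}
read b: {q0, q1, q4}
read b: {q0, q1, q4}
Final reachable set {q0, q1, q4} has 3 states.

3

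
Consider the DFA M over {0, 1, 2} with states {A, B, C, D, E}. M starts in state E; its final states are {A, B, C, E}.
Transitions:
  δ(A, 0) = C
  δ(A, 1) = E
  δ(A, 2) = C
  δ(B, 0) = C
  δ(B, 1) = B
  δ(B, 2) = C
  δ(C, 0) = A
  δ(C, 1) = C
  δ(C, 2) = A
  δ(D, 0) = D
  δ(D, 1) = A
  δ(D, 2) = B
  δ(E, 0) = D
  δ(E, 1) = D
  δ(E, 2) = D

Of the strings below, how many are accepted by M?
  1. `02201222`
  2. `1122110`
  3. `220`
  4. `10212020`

3

`02201222`: accepted
`1122110`: rejected
`220`: accepted
`10212020`: accepted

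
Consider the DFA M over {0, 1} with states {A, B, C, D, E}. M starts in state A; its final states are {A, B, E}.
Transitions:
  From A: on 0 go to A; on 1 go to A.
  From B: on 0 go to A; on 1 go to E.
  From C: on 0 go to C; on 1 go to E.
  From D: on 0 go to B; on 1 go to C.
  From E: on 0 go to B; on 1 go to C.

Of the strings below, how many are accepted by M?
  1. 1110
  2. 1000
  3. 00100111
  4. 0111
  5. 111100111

1110: accepted
1000: accepted
00100111: accepted
0111: accepted
111100111: accepted

5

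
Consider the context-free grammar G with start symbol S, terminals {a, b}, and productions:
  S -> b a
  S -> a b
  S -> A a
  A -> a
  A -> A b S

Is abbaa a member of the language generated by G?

S ⇒ Aa ⇒ AbSa ⇒ abSa ⇒ abbaa

yes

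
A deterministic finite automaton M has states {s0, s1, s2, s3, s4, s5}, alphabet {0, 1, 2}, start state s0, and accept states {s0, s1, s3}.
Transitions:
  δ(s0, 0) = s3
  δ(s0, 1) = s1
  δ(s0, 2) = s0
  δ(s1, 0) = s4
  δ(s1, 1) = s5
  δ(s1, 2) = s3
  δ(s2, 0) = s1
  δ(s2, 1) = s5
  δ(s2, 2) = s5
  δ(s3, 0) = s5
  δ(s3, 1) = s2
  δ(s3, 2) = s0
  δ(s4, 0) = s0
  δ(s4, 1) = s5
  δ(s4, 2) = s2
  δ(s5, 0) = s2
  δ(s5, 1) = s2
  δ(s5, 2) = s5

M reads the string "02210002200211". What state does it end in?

s5

s0 --0--> s3
s3 --2--> s0
s0 --2--> s0
s0 --1--> s1
s1 --0--> s4
s4 --0--> s0
s0 --0--> s3
s3 --2--> s0
s0 --2--> s0
s0 --0--> s3
s3 --0--> s5
s5 --2--> s5
s5 --1--> s2
s2 --1--> s5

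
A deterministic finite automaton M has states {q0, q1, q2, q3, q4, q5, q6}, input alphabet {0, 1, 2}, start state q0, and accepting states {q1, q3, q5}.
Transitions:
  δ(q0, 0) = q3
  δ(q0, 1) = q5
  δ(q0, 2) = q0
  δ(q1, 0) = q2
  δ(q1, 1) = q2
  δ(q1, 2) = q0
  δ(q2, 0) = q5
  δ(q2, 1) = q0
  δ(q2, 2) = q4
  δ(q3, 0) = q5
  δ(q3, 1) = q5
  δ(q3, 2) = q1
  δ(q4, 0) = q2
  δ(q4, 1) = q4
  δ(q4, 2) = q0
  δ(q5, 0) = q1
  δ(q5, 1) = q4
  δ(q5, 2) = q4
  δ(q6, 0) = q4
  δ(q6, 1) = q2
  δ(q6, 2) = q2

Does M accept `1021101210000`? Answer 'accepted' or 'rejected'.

accepted

q0 --1--> q5
q5 --0--> q1
q1 --2--> q0
q0 --1--> q5
q5 --1--> q4
q4 --0--> q2
q2 --1--> q0
q0 --2--> q0
q0 --1--> q5
q5 --0--> q1
q1 --0--> q2
q2 --0--> q5
q5 --0--> q1
End in state q1, which is an accepting state.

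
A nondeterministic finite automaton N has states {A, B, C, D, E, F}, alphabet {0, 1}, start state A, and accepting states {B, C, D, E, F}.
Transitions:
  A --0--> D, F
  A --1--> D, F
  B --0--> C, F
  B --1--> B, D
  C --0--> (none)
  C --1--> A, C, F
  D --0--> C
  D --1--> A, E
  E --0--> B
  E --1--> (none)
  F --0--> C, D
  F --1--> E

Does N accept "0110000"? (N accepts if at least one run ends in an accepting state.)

rejected

Start: {A}
read 0: {D, F}
read 1: {A, E}
read 1: {D, F}
read 0: {C, D}
read 0: {C}
read 0: {}
The reachable set is empty and stays empty for the remaining 1 symbol.
Reachable ∩ accepting = {} — empty.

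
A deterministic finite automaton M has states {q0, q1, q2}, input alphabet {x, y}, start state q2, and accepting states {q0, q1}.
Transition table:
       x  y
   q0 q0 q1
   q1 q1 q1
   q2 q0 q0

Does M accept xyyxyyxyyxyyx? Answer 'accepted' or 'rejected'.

accepted

q2 --x--> q0
q0 --y--> q1
q1 --y--> q1
q1 --x--> q1
q1 --y--> q1
q1 --y--> q1
q1 --x--> q1
q1 --y--> q1
q1 --y--> q1
q1 --x--> q1
q1 --y--> q1
q1 --y--> q1
q1 --x--> q1
End in state q1, which is an accepting state.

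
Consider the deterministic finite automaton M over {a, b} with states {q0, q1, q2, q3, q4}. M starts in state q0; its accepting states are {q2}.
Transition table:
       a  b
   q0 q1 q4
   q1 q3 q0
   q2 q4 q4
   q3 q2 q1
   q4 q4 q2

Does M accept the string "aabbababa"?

q0 --a--> q1
q1 --a--> q3
q3 --b--> q1
q1 --b--> q0
q0 --a--> q1
q1 --b--> q0
q0 --a--> q1
q1 --b--> q0
q0 --a--> q1
End in state q1, which is not an accepting state.

rejected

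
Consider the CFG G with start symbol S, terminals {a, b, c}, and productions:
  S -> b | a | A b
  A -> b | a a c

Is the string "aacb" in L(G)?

yes

S ⇒ Ab ⇒ aacb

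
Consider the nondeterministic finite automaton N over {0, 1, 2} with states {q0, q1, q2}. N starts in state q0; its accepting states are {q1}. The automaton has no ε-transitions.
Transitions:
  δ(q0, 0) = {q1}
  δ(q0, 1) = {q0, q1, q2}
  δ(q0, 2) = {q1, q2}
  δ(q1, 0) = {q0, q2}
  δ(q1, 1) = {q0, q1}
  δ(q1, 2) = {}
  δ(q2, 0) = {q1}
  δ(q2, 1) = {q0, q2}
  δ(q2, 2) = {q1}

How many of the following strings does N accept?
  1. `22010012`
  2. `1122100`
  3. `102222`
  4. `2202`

3

`22010012`: accepted
`1122100`: accepted
`102222`: rejected
`2202`: accepted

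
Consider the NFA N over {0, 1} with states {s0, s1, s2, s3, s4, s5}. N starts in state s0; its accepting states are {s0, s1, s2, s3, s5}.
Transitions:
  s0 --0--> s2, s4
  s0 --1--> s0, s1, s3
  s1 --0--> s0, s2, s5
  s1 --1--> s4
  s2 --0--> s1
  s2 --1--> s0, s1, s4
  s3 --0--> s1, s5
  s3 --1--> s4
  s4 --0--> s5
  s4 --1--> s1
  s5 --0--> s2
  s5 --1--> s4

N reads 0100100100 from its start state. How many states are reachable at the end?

4

Start: {s0}
read 0: {s2, s4}
read 1: {s0, s1, s4}
read 0: {s0, s2, s4, s5}
read 0: {s1, s2, s4, s5}
read 1: {s0, s1, s4}
read 0: {s0, s2, s4, s5}
read 0: {s1, s2, s4, s5}
read 1: {s0, s1, s4}
read 0: {s0, s2, s4, s5}
read 0: {s1, s2, s4, s5}
Final reachable set {s1, s2, s4, s5} has 4 states.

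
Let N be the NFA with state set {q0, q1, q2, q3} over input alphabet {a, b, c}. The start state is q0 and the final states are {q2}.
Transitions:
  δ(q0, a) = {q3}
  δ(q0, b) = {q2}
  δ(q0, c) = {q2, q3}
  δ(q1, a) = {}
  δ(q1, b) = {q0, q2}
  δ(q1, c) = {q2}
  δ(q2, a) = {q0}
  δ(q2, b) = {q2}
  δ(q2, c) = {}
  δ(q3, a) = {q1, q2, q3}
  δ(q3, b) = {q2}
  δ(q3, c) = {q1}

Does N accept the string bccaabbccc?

Start: {q0}
read b: {q2}
read c: {}
The reachable set is empty and stays empty for the remaining 8 symbols.
Reachable ∩ accepting = {} — empty.

rejected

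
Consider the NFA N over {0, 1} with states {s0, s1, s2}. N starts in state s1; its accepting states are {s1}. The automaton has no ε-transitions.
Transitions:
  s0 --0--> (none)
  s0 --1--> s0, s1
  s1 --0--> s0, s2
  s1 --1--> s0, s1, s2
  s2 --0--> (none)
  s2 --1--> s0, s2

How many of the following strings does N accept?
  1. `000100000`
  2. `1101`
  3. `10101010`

`000100000`: rejected
`1101`: accepted
`10101010`: rejected

1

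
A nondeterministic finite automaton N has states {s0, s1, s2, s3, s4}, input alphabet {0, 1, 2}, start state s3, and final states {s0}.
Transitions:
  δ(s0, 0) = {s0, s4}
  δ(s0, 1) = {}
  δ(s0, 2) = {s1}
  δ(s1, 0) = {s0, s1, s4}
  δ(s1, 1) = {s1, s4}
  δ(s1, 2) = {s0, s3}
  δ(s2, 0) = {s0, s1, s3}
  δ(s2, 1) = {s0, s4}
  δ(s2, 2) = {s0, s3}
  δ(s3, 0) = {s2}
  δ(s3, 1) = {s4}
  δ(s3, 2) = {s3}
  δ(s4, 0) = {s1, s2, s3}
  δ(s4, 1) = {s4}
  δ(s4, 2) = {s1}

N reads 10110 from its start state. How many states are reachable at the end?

Start: {s3}
read 1: {s4}
read 0: {s1, s2, s3}
read 1: {s0, s1, s4}
read 1: {s1, s4}
read 0: {s0, s1, s2, s3, s4}
Final reachable set {s0, s1, s2, s3, s4} has 5 states.

5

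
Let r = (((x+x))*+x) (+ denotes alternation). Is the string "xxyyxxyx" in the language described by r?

Neither ((x+x))* nor x matches xxyyxxyx.

no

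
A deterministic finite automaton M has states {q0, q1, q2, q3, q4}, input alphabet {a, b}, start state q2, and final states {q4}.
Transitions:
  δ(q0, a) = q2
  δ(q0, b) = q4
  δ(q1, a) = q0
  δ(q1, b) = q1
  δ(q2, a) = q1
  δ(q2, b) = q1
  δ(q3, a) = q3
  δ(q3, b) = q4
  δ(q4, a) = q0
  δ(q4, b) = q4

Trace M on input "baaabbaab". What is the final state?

q2 --b--> q1
q1 --a--> q0
q0 --a--> q2
q2 --a--> q1
q1 --b--> q1
q1 --b--> q1
q1 --a--> q0
q0 --a--> q2
q2 --b--> q1

q1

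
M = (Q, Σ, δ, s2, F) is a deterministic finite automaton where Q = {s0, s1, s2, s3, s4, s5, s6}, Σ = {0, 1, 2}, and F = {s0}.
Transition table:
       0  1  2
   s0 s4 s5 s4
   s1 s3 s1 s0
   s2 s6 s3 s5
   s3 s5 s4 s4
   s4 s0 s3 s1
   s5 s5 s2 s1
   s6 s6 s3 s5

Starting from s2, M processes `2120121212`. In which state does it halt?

s2 --2--> s5
s5 --1--> s2
s2 --2--> s5
s5 --0--> s5
s5 --1--> s2
s2 --2--> s5
s5 --1--> s2
s2 --2--> s5
s5 --1--> s2
s2 --2--> s5

s5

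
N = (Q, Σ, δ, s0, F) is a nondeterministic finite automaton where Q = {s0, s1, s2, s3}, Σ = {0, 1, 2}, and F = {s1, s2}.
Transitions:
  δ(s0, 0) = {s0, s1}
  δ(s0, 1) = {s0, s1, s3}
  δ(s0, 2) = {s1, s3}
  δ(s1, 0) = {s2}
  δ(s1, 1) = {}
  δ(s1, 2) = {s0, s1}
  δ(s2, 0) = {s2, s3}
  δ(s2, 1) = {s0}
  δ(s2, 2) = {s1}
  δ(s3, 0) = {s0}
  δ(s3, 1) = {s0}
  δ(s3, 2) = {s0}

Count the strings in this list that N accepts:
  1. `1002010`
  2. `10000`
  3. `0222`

3

`1002010`: accepted
`10000`: accepted
`0222`: accepted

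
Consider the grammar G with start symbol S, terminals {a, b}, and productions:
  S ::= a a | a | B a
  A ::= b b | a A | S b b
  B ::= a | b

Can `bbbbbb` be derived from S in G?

no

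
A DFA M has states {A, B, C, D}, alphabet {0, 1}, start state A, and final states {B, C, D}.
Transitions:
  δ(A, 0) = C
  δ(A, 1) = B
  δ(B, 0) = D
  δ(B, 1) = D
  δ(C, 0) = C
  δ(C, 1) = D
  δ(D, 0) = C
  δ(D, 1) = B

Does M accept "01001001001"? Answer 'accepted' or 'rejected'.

accepted

A --0--> C
C --1--> D
D --0--> C
C --0--> C
C --1--> D
D --0--> C
C --0--> C
C --1--> D
D --0--> C
C --0--> C
C --1--> D
End in state D, which is an accepting state.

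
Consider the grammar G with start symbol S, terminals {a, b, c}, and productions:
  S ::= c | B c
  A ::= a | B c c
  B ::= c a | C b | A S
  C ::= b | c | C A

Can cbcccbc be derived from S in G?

no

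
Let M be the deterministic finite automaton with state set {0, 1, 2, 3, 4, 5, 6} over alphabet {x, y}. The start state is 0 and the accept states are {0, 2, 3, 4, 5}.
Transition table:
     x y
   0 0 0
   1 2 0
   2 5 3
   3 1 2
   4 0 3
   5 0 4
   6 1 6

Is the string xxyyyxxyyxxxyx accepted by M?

0 --x--> 0
0 --x--> 0
0 --y--> 0
0 --y--> 0
0 --y--> 0
0 --x--> 0
0 --x--> 0
0 --y--> 0
0 --y--> 0
0 --x--> 0
0 --x--> 0
0 --x--> 0
0 --y--> 0
0 --x--> 0
End in state 0, which is an accepting state.

accepted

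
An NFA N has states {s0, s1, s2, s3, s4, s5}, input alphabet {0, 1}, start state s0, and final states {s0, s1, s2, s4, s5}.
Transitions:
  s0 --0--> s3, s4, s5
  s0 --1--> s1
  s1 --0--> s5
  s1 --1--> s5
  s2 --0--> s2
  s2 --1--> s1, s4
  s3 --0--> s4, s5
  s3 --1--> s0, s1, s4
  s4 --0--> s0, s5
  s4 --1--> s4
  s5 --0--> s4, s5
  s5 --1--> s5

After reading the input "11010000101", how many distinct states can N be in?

4

Start: {s0}
read 1: {s1}
read 1: {s5}
read 0: {s4, s5}
read 1: {s4, s5}
read 0: {s0, s4, s5}
read 0: {s0, s3, s4, s5}
read 0: {s0, s3, s4, s5}
read 0: {s0, s3, s4, s5}
read 1: {s0, s1, s4, s5}
read 0: {s0, s3, s4, s5}
read 1: {s0, s1, s4, s5}
Final reachable set {s0, s1, s4, s5} has 4 states.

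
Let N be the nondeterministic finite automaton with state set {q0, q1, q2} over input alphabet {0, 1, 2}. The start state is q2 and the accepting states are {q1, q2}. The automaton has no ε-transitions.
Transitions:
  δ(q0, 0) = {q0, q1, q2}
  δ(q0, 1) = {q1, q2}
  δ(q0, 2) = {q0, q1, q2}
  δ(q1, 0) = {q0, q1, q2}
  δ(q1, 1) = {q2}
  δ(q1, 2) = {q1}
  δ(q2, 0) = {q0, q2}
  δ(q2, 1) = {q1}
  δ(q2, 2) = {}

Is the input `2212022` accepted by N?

rejected

Start: {q2}
read 2: {}
The reachable set is empty and stays empty for the remaining 6 symbols.
Reachable ∩ accepting = {} — empty.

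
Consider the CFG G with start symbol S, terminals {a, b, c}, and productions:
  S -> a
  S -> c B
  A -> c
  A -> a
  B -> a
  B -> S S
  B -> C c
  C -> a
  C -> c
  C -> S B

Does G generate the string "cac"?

S ⇒ cB ⇒ cCc ⇒ cac

yes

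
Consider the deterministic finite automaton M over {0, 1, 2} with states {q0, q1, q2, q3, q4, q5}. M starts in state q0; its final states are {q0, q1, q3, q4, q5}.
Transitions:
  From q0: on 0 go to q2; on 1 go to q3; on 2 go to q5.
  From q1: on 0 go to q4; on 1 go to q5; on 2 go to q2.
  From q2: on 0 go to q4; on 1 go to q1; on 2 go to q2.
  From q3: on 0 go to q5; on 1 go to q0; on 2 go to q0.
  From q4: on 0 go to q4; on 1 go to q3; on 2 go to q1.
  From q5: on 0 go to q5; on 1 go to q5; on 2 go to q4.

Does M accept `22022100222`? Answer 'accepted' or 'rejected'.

rejected

q0 --2--> q5
q5 --2--> q4
q4 --0--> q4
q4 --2--> q1
q1 --2--> q2
q2 --1--> q1
q1 --0--> q4
q4 --0--> q4
q4 --2--> q1
q1 --2--> q2
q2 --2--> q2
End in state q2, which is not an accepting state.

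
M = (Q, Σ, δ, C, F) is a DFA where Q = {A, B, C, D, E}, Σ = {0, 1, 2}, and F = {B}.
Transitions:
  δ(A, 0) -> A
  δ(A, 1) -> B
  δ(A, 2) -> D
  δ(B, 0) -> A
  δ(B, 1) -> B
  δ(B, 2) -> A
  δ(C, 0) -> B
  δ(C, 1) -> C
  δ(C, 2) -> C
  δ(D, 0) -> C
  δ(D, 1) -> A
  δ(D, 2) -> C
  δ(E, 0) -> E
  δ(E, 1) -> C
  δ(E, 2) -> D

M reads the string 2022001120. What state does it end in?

A

C --2--> C
C --0--> B
B --2--> A
A --2--> D
D --0--> C
C --0--> B
B --1--> B
B --1--> B
B --2--> A
A --0--> A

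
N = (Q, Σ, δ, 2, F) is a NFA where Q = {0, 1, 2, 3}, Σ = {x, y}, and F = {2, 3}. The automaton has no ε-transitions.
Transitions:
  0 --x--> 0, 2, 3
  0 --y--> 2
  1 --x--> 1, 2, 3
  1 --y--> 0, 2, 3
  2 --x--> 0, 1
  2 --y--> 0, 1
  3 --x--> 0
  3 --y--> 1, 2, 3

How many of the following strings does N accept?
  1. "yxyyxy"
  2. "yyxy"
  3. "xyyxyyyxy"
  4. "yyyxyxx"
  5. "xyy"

"yxyyxy": accepted
"yyxy": accepted
"xyyxyyyxy": accepted
"yyyxyxx": accepted
"xyy": accepted

5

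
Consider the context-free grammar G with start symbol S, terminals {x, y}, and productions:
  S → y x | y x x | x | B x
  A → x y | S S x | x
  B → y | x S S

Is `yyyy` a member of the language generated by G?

no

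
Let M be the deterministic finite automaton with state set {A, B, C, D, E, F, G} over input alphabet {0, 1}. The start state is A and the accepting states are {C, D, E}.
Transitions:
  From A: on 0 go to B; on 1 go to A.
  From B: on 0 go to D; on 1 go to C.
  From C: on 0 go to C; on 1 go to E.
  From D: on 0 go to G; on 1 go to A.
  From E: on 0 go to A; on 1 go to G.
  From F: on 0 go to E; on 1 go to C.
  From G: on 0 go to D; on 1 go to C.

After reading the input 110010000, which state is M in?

A --1--> A
A --1--> A
A --0--> B
B --0--> D
D --1--> A
A --0--> B
B --0--> D
D --0--> G
G --0--> D

D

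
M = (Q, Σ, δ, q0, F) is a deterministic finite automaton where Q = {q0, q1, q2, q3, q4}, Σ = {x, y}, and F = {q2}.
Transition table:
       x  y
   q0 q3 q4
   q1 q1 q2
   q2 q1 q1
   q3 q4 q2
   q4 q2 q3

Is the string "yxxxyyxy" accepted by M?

accepted

q0 --y--> q4
q4 --x--> q2
q2 --x--> q1
q1 --x--> q1
q1 --y--> q2
q2 --y--> q1
q1 --x--> q1
q1 --y--> q2
End in state q2, which is an accepting state.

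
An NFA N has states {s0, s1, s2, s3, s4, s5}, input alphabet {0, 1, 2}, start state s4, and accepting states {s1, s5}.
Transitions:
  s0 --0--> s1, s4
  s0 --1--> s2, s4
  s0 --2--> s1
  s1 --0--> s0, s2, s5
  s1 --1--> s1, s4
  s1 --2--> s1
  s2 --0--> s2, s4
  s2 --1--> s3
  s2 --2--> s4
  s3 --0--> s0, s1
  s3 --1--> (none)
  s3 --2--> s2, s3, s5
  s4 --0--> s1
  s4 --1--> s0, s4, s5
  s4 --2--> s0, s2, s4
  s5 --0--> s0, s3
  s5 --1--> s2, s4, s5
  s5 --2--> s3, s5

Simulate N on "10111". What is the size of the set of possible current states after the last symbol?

6

Start: {s4}
read 1: {s0, s4, s5}
read 0: {s0, s1, s3, s4}
read 1: {s0, s1, s2, s4, s5}
read 1: {s0, s1, s2, s3, s4, s5}
read 1: {s0, s1, s2, s3, s4, s5}
Final reachable set {s0, s1, s2, s3, s4, s5} has 6 states.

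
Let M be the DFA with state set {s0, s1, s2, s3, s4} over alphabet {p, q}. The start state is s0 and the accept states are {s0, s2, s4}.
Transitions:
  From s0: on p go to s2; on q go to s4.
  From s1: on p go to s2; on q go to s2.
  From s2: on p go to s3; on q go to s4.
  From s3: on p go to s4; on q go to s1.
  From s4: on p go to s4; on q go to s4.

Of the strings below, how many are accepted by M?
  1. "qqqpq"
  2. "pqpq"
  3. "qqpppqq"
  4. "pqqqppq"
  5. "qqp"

"qqqpq": accepted
"pqpq": accepted
"qqpppqq": accepted
"pqqqppq": accepted
"qqp": accepted

5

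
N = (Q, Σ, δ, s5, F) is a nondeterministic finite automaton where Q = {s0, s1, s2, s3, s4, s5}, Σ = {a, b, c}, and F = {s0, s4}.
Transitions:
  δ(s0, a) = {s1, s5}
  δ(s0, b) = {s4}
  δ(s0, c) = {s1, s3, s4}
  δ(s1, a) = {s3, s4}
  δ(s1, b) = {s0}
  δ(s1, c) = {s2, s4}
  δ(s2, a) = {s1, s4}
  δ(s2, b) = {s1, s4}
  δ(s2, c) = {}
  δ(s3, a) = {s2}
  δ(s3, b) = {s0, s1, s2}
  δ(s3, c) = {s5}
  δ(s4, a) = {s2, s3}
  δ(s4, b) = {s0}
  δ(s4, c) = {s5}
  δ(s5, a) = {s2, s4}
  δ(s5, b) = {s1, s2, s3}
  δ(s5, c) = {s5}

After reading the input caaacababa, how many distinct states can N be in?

Start: {s5}
read c: {s5}
read a: {s2, s4}
read a: {s1, s2, s3, s4}
read a: {s1, s2, s3, s4}
read c: {s2, s4, s5}
read a: {s1, s2, s3, s4}
read b: {s0, s1, s2, s4}
read a: {s1, s2, s3, s4, s5}
read b: {s0, s1, s2, s3, s4}
read a: {s1, s2, s3, s4, s5}
Final reachable set {s1, s2, s3, s4, s5} has 5 states.

5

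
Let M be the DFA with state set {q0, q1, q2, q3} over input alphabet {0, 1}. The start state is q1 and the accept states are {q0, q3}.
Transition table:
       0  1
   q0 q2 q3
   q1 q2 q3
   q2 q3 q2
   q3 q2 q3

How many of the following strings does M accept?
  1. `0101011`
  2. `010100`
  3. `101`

1

`0101011`: rejected
`010100`: accepted
`101`: rejected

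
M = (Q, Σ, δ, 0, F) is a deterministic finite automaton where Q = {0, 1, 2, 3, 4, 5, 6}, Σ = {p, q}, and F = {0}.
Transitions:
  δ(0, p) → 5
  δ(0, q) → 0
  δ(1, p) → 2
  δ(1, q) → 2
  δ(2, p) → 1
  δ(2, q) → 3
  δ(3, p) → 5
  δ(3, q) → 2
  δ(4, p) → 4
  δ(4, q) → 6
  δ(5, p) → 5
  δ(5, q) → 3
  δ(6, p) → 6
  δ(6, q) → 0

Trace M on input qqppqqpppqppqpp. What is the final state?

5

0 --q--> 0
0 --q--> 0
0 --p--> 5
5 --p--> 5
5 --q--> 3
3 --q--> 2
2 --p--> 1
1 --p--> 2
2 --p--> 1
1 --q--> 2
2 --p--> 1
1 --p--> 2
2 --q--> 3
3 --p--> 5
5 --p--> 5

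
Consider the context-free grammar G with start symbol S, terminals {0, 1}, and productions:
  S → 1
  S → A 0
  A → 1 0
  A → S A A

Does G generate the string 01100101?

no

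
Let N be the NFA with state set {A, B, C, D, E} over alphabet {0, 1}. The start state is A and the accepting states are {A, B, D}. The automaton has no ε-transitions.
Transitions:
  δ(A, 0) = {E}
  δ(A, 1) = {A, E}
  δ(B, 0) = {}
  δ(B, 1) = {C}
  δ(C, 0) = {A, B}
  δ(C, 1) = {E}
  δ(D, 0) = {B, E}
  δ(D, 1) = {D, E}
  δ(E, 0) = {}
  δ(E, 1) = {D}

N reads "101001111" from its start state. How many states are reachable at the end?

Start: {A}
read 1: {A, E}
read 0: {E}
read 1: {D}
read 0: {B, E}
read 0: {}
The reachable set is empty and stays empty for the remaining 4 symbols.
Final reachable set {} has 0 states.

0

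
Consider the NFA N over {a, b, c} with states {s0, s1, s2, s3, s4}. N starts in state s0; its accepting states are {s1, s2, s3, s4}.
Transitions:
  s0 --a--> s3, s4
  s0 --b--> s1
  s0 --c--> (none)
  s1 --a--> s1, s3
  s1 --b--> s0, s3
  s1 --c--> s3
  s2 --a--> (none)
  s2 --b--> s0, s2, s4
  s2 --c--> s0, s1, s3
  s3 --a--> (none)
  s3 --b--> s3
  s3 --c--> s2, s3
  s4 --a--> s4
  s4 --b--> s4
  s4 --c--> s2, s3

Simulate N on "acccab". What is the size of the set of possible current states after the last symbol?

Start: {s0}
read a: {s3, s4}
read c: {s2, s3}
read c: {s0, s1, s2, s3}
read c: {s0, s1, s2, s3}
read a: {s1, s3, s4}
read b: {s0, s3, s4}
Final reachable set {s0, s3, s4} has 3 states.

3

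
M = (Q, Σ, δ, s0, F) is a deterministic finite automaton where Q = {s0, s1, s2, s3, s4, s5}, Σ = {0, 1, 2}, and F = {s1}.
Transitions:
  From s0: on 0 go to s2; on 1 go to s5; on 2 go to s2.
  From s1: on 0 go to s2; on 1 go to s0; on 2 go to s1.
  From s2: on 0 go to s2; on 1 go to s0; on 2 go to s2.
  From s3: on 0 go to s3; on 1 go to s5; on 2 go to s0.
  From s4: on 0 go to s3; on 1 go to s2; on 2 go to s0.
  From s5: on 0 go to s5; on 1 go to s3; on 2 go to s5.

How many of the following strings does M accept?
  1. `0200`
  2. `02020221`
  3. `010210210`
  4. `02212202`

0

`0200`: rejected
`02020221`: rejected
`010210210`: rejected
`02212202`: rejected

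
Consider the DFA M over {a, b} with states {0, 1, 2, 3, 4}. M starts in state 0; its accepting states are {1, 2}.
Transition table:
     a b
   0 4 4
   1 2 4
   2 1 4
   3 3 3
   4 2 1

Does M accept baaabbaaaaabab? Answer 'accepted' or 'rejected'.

0 --b--> 4
4 --a--> 2
2 --a--> 1
1 --a--> 2
2 --b--> 4
4 --b--> 1
1 --a--> 2
2 --a--> 1
1 --a--> 2
2 --a--> 1
1 --a--> 2
2 --b--> 4
4 --a--> 2
2 --b--> 4
End in state 4, which is not an accepting state.

rejected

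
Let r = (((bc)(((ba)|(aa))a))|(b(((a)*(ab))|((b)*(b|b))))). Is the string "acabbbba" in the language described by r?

Neither ((bc)(((ba)|(aa))a)) nor (b(((a)*(ab))|((b)*(b|b)))) matches acabbbba.

no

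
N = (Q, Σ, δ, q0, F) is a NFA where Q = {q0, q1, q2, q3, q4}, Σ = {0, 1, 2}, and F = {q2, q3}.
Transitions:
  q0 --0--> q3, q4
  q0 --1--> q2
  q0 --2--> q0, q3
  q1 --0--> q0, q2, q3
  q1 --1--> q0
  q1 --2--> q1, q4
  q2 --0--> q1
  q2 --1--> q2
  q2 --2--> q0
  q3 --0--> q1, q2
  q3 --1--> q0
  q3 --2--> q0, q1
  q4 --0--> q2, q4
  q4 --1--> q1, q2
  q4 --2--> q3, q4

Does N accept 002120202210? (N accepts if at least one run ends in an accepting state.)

Start: {q0}
read 0: {q3, q4}
read 0: {q1, q2, q4}
read 2: {q0, q1, q3, q4}
read 1: {q0, q1, q2}
read 2: {q0, q1, q3, q4}
read 0: {q0, q1, q2, q3, q4}
read 2: {q0, q1, q3, q4}
read 0: {q0, q1, q2, q3, q4}
read 2: {q0, q1, q3, q4}
read 2: {q0, q1, q3, q4}
read 1: {q0, q1, q2}
read 0: {q0, q1, q2, q3, q4}
Reachable ∩ accepting = {q2, q3} — nonempty.

accepted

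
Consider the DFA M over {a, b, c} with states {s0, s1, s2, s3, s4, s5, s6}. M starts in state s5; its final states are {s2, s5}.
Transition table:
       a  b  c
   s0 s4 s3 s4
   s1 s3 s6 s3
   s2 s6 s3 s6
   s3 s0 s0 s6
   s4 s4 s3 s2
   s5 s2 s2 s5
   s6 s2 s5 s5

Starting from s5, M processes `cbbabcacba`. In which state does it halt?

s5 --c--> s5
s5 --b--> s2
s2 --b--> s3
s3 --a--> s0
s0 --b--> s3
s3 --c--> s6
s6 --a--> s2
s2 --c--> s6
s6 --b--> s5
s5 --a--> s2

s2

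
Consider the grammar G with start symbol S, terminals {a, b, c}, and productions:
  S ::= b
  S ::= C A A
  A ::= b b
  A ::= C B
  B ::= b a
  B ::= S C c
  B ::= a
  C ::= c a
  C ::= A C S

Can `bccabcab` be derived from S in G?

no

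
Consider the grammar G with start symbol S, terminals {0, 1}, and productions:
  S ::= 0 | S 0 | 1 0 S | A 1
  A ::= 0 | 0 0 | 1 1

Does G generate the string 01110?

no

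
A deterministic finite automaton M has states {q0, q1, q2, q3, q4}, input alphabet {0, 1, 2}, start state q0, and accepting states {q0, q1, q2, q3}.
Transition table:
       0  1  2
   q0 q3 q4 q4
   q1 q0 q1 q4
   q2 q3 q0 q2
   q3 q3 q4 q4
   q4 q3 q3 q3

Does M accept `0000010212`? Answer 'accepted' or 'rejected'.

q0 --0--> q3
q3 --0--> q3
q3 --0--> q3
q3 --0--> q3
q3 --0--> q3
q3 --1--> q4
q4 --0--> q3
q3 --2--> q4
q4 --1--> q3
q3 --2--> q4
End in state q4, which is not an accepting state.

rejected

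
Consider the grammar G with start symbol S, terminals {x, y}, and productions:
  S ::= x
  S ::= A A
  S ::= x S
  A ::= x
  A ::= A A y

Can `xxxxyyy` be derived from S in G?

no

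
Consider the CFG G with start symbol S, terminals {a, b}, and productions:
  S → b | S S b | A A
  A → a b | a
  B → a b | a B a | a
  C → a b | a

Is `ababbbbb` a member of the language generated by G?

yes

S ⇒ SSb ⇒ SSbSb ⇒ AASbSb ⇒ abASbSb ⇒ ababSbSb ⇒ ababbbSb ⇒ ababbbbb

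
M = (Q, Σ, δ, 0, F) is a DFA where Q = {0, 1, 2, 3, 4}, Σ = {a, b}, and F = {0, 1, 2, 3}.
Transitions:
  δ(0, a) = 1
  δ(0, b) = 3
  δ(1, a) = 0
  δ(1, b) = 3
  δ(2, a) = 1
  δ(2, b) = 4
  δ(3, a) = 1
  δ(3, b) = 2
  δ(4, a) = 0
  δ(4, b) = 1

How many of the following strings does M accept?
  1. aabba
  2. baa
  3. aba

3

aabba: accepted
baa: accepted
aba: accepted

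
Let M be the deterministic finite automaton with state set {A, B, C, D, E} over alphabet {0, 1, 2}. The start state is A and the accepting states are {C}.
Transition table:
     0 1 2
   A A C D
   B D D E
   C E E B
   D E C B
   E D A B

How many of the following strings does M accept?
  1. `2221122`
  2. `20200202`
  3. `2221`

`2221122`: rejected
`20200202`: rejected
`2221`: rejected

0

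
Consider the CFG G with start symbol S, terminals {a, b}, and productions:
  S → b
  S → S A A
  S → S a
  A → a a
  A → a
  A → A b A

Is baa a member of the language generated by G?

yes

S ⇒ SAA ⇒ bAA ⇒ baA ⇒ baa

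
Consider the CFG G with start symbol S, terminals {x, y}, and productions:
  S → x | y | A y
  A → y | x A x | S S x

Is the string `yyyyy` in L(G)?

no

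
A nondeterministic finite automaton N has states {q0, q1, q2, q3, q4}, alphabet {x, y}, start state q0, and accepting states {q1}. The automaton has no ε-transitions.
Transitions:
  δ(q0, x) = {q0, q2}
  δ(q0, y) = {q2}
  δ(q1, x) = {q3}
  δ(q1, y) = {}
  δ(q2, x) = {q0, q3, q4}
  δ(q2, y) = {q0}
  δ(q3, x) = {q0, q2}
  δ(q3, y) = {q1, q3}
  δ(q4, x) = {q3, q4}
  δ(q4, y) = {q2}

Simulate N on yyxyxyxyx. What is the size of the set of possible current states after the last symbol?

4

Start: {q0}
read y: {q2}
read y: {q0}
read x: {q0, q2}
read y: {q0, q2}
read x: {q0, q2, q3, q4}
read y: {q0, q1, q2, q3}
read x: {q0, q2, q3, q4}
read y: {q0, q1, q2, q3}
read x: {q0, q2, q3, q4}
Final reachable set {q0, q2, q3, q4} has 4 states.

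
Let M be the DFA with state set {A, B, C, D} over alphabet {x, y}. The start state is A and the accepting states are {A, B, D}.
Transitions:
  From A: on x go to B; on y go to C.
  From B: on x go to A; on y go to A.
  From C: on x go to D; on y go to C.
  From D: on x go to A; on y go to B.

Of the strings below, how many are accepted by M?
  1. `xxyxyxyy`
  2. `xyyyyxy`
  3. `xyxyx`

`xxyxyxyy`: rejected
`xyyyyxy`: accepted
`xyxyx`: accepted

2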